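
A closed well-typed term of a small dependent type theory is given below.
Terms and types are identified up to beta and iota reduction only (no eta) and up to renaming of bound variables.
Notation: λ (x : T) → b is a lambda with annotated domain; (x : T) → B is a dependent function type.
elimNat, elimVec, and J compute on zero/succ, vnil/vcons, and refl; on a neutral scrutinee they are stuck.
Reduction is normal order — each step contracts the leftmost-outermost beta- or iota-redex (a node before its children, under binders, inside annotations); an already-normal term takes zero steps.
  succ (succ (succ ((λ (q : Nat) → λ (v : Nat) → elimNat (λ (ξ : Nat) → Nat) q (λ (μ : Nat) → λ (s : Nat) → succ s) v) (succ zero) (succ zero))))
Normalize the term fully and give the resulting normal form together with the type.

normal form:
  succ (succ (succ (succ (succ zero))))
inferred type:
  Nat
observation: 6 normal-order steps separate the term from its normal form.


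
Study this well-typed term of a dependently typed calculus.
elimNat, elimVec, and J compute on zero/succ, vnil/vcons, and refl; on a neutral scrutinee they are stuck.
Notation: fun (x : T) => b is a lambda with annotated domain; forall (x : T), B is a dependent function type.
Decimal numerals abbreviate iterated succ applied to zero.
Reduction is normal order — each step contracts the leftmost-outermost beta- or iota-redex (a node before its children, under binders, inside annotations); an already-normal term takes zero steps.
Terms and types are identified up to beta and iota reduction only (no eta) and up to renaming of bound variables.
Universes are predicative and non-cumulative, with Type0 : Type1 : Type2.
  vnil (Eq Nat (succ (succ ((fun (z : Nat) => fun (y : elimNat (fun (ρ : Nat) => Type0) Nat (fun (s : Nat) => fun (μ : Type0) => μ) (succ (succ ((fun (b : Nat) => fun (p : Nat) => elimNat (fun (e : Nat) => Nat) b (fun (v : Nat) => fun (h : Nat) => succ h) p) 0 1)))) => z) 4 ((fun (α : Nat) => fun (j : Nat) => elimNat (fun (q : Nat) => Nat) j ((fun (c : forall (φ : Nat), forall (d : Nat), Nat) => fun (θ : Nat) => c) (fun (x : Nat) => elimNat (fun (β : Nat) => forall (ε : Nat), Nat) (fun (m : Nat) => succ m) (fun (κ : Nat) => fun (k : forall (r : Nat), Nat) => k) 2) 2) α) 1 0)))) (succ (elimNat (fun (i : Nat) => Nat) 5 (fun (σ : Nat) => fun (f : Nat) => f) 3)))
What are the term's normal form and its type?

resulting normal form:
  vnil (Eq Nat 6 6)
inferred type:
  Vec (Eq Nat 6 6) 0
observation: the term reaches its normal form after 12 normal-order steps.


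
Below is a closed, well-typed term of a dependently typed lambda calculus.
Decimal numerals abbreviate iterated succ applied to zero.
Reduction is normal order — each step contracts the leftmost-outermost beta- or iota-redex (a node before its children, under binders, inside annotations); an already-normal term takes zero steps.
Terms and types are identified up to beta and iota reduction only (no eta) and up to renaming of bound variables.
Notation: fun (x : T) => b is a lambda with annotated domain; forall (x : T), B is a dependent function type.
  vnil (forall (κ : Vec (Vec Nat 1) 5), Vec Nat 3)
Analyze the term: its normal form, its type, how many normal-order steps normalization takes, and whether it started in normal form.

resulting normal form:
  vnil (forall (κ : Vec (Vec Nat 1) 5), Vec Nat 3)
inferred type:
  Vec (forall (κ : Vec (Vec Nat 1) 5), Vec Nat 3) 0
reduction steps (normal order): 0
started in normal form: yes


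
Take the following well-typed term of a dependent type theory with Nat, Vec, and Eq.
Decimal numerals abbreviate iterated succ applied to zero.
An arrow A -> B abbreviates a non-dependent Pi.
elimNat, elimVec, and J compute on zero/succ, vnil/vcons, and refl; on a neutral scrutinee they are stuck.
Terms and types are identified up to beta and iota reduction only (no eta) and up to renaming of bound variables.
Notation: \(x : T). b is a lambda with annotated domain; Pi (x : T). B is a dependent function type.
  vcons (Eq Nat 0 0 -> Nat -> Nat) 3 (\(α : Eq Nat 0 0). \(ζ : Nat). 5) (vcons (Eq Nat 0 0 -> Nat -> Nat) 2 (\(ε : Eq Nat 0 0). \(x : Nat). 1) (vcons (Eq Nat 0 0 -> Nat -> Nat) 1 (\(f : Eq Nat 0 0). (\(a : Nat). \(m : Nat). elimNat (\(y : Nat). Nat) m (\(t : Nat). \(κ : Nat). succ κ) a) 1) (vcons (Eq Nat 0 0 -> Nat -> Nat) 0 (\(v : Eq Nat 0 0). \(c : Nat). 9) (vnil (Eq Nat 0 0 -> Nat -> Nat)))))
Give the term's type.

inferred type:
  Vec (Eq Nat 0 0 -> Nat -> Nat) 4


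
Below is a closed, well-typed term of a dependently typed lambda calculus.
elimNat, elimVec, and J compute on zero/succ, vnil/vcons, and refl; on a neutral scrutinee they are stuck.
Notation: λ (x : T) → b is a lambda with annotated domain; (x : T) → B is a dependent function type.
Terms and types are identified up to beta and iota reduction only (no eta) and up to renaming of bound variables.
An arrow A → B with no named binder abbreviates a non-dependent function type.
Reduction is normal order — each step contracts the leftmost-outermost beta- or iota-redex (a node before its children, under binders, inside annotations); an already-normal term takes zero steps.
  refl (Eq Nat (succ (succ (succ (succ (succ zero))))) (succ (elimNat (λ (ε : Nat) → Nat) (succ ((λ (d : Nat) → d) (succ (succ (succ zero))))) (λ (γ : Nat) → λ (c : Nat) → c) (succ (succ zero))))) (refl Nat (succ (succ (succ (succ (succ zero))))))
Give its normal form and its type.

normal form:
  refl (Eq Nat (succ (succ (succ (succ (succ zero))))) (succ (succ (succ (succ (succ zero)))))) (refl Nat (succ (succ (succ (succ (succ zero))))))
the term's type:
  Eq (Eq Nat (succ (succ (succ (succ (succ zero))))) (succ (succ (succ (succ (succ zero)))))) (refl Nat (succ (succ (succ (succ (succ zero)))))) (refl Nat (succ (succ (succ (succ (succ zero))))))


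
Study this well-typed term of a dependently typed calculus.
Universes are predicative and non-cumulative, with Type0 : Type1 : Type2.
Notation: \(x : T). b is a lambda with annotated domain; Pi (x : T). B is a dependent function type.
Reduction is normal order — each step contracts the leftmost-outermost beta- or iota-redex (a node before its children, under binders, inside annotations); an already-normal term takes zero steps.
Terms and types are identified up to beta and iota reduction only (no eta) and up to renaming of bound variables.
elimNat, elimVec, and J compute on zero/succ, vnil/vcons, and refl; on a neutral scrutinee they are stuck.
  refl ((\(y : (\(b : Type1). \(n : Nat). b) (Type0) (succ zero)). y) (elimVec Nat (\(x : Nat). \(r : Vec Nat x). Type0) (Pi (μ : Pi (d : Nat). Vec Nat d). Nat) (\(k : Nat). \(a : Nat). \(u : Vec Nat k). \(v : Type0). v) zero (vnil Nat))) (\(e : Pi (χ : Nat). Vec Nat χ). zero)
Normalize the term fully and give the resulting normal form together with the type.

normal form:
  refl (Pi (y : Pi (b : Nat). Vec Nat b). Nat) (\(n : Pi (x : Nat). Vec Nat x). zero)
type:
  Eq (Pi (y : Pi (b : Nat). Vec Nat b). Nat) (\(n : Pi (x : Nat). Vec Nat x). zero) (\(r : Pi (μ : Nat). Vec Nat μ). zero)
observation: the term reaches its normal form after 2 normal-order steps.


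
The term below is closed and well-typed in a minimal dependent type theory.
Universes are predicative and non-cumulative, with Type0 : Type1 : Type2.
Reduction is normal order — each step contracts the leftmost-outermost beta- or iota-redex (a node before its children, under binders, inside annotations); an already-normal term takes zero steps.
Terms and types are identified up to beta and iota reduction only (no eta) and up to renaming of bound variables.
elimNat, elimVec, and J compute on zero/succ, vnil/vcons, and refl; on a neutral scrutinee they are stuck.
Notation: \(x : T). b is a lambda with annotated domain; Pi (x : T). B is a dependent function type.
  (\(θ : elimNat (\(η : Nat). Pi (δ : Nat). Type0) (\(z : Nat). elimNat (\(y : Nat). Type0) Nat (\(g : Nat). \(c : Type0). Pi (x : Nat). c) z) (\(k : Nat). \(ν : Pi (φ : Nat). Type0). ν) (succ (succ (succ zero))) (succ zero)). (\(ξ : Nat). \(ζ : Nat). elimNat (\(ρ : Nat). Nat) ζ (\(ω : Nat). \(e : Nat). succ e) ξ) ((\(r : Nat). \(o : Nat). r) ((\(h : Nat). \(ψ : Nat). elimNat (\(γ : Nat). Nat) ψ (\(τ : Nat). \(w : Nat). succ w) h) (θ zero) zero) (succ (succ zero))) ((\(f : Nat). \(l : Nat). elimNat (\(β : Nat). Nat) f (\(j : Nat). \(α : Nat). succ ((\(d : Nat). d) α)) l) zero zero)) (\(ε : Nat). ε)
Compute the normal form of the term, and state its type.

resulting normal form:
  zero
inferred type:
  Nat
observation: the first redex contracted is a beta-redex; the normal form is reached in 13 normal-order steps.


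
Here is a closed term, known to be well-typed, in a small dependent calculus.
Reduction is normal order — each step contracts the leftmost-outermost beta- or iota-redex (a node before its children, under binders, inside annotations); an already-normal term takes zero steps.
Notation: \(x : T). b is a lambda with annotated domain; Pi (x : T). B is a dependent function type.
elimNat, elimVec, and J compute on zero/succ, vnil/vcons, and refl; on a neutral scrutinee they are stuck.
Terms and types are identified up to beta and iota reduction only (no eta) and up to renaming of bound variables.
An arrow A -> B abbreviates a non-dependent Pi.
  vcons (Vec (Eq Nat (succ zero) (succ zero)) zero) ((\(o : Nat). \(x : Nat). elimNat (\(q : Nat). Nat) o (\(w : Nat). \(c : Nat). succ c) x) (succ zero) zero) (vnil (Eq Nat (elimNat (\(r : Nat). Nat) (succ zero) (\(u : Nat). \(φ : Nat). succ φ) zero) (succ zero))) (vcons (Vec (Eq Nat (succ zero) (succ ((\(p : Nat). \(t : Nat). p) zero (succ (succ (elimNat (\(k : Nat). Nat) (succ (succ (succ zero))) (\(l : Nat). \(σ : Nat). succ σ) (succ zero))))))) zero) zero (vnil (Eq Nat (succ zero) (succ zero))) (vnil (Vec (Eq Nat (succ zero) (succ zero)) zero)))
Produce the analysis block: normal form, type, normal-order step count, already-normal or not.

normal form:
  vcons (Vec (Eq Nat (succ zero) (succ zero)) zero) (succ zero) (vnil (Eq Nat (succ zero) (succ zero))) (vcons (Vec (Eq Nat (succ zero) (succ zero)) zero) zero (vnil (Eq Nat (succ zero) (succ zero))) (vnil (Vec (Eq Nat (succ zero) (succ zero)) zero)))
type:
  Vec (Vec (Eq Nat (succ zero) (succ zero)) zero) (succ (succ zero))
reduction steps (normal order): 6
term was already normal: no
first contracted redex: a beta-redex


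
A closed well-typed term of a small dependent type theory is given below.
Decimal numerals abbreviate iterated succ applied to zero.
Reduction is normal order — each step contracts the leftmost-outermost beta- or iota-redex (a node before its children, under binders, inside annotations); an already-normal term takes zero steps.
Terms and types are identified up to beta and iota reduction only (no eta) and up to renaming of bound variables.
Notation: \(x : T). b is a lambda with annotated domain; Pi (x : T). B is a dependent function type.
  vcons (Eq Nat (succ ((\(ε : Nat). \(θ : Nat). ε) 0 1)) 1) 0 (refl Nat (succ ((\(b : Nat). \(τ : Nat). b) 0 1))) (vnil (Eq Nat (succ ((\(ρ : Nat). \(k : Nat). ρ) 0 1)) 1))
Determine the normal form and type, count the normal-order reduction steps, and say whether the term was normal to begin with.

reduced normal form:
  vcons (Eq Nat 1 1) 0 (refl Nat 1) (vnil (Eq Nat 1 1))
type:
  Vec (Eq Nat 1 1) 1
normal-order step count: 6
term was already normal: no
first redex: a beta-redex


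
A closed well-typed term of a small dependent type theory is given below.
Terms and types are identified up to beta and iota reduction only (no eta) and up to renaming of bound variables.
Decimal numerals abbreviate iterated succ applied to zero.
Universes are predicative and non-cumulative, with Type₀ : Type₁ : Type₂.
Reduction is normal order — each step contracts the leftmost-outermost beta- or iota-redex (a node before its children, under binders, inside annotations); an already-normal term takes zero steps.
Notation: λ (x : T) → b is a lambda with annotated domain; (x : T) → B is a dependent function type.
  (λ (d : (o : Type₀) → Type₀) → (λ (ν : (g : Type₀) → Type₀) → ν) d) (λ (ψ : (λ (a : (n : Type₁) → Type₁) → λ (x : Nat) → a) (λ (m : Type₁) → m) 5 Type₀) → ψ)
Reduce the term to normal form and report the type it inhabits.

reduced normal form:
  λ (d : Type₀) → d
inferred type:
  (d : Type₀) → Type₀


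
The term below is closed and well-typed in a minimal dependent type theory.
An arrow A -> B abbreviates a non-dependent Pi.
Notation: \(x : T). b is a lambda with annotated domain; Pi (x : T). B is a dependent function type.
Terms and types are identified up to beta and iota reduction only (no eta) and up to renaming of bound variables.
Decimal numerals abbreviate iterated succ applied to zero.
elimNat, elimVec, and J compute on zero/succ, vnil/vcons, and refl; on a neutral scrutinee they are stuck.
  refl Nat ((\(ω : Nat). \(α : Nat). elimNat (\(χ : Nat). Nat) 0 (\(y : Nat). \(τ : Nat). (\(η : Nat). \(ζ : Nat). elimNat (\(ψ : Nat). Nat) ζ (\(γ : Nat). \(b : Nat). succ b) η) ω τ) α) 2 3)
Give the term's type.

inferred type:
  Eq Nat 6 6


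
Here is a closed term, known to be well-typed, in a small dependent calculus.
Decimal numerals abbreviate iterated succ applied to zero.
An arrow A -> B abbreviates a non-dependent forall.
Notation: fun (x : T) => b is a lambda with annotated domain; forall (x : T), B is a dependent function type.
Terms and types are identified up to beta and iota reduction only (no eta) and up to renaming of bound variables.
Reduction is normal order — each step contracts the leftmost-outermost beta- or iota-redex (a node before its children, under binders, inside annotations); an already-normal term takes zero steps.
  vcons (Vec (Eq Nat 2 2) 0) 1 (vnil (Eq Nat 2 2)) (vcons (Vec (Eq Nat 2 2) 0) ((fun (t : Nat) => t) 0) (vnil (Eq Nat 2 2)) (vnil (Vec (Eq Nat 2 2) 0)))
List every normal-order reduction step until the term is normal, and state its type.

normal-order reduction sequence:
  vcons (Vec (Eq Nat 2 2) 0) 1 (vnil (Eq Nat 2 2)) (vcons (Vec (Eq Nat 2 2) 0) ((fun (t : Nat) => t) 0) (vnil (Eq Nat 2 2)) (vnil (Vec (Eq Nat 2 2) 0)))
  ~> vcons (Vec (Eq Nat 2 2) 0) 1 (vnil (Eq Nat 2 2)) (vcons (Vec (Eq Nat 2 2) 0) 0 (vnil (Eq Nat 2 2)) (vnil (Vec (Eq Nat 2 2) 0)))
type:
  Vec (Vec (Eq Nat 2 2) 0) 2


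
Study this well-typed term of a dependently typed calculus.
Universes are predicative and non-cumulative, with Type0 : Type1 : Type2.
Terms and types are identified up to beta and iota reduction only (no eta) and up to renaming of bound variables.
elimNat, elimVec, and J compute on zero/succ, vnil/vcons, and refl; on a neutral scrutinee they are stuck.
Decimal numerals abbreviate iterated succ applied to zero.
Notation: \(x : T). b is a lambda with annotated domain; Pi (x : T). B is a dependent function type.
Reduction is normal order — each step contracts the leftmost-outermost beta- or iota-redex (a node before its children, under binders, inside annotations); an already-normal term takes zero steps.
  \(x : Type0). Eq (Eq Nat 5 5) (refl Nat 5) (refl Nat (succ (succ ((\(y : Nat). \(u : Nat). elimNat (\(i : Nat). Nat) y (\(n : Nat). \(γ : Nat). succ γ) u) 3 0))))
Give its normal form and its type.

normal form:
  \(x : Type0). Eq (Eq Nat 5 5) (refl Nat 5) (refl Nat 5)
inferred type:
  Pi (x : Type0). Type0


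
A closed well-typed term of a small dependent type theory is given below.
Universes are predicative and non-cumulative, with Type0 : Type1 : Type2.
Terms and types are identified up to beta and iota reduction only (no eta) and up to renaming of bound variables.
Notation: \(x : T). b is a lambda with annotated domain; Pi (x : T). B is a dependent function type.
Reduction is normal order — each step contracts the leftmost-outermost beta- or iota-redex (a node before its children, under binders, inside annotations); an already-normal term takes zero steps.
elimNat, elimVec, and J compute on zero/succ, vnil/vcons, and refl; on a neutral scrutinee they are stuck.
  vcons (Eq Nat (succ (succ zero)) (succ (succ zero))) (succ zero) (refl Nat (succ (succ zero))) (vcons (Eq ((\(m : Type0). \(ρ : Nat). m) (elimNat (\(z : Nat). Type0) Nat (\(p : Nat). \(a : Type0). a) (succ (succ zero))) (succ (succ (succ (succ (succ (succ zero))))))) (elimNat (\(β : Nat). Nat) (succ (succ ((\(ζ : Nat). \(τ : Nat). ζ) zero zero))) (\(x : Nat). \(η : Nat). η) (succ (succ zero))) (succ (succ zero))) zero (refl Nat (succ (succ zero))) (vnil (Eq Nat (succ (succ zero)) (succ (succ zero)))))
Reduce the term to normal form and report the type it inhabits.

normal form:
  vcons (Eq Nat (succ (succ zero)) (succ (succ zero))) (succ zero) (refl Nat (succ (succ zero))) (vcons (Eq Nat (succ (succ zero)) (succ (succ zero))) zero (refl Nat (succ (succ zero))) (vnil (Eq Nat (succ (succ zero)) (succ (succ zero)))))
type:
  Vec (Eq Nat (succ (succ zero)) (succ (succ zero))) (succ (succ zero))
observation: 18 normal-order steps normalize the term, beginning with a beta-redex.


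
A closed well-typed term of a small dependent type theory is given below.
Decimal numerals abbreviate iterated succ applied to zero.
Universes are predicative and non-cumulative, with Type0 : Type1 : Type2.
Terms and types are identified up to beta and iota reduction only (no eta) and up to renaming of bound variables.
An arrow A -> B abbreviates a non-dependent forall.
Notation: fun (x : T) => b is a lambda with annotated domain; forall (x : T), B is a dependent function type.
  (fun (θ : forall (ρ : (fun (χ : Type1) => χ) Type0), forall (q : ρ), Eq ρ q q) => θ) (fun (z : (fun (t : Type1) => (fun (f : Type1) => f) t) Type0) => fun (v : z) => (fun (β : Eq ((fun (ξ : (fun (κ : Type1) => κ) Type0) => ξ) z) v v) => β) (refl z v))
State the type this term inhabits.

the term's type:
  forall (θ : Type0), forall (ρ : θ), Eq θ ρ ρ


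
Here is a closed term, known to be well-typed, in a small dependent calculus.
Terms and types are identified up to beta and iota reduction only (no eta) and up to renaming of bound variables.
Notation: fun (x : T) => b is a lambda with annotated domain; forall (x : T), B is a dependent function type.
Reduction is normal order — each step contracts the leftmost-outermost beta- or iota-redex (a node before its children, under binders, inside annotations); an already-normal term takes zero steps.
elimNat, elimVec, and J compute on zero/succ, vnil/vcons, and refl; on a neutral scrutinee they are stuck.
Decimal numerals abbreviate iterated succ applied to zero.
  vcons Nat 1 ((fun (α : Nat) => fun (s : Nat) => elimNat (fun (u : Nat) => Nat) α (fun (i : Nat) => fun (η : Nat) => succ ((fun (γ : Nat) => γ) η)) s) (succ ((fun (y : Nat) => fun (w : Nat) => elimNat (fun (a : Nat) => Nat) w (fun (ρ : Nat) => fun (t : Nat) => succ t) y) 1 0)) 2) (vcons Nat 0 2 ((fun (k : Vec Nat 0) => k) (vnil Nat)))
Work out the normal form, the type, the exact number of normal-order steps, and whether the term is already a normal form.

reduced normal form:
  vcons Nat 1 4 (vcons Nat 0 2 (vnil Nat))
inferred type:
  Vec Nat 2
reduction steps (normal order): 18
started in normal form: no
first contracted redex: a beta-redex


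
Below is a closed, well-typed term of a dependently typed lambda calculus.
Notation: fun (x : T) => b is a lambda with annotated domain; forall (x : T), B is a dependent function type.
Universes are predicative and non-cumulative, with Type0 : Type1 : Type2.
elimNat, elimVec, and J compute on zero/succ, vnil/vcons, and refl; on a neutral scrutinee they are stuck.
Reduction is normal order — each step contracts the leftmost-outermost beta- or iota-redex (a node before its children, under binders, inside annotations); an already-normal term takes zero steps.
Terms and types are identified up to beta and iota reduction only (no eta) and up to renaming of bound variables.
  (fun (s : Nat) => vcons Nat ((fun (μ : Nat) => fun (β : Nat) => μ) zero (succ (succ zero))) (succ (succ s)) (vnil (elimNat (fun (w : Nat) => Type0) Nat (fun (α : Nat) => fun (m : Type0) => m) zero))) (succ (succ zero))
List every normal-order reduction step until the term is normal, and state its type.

normal-order reduction sequence:
  (fun (s : Nat) => vcons Nat ((fun (μ : Nat) => fun (β : Nat) => μ) zero (succ (succ zero))) (succ (succ s)) (vnil (elimNat (fun (w : Nat) => Type0) Nat (fun (α : Nat) => fun (m : Type0) => m) zero))) (succ (succ zero))
  ~> vcons Nat ((fun (s : Nat) => fun (μ : Nat) => s) zero (succ (succ zero))) (succ (succ (succ (succ zero)))) (vnil (elimNat (fun (β : Nat) => Type0) Nat (fun (w : Nat) => fun (α : Type0) => α) zero))
  ~> vcons Nat ((fun (s : Nat) => zero) (succ (succ zero))) (succ (succ (succ (succ zero)))) (vnil (elimNat (fun (μ : Nat) => Type0) Nat (fun (β : Nat) => fun (w : Type0) => w) zero))
  ~> vcons Nat zero (succ (succ (succ (succ zero)))) (vnil (elimNat (fun (s : Nat) => Type0) Nat (fun (μ : Nat) => fun (β : Type0) => β) zero))
  ~> vcons Nat zero (succ (succ (succ (succ zero)))) (vnil Nat)
the term's type:
  Vec Nat (succ zero)


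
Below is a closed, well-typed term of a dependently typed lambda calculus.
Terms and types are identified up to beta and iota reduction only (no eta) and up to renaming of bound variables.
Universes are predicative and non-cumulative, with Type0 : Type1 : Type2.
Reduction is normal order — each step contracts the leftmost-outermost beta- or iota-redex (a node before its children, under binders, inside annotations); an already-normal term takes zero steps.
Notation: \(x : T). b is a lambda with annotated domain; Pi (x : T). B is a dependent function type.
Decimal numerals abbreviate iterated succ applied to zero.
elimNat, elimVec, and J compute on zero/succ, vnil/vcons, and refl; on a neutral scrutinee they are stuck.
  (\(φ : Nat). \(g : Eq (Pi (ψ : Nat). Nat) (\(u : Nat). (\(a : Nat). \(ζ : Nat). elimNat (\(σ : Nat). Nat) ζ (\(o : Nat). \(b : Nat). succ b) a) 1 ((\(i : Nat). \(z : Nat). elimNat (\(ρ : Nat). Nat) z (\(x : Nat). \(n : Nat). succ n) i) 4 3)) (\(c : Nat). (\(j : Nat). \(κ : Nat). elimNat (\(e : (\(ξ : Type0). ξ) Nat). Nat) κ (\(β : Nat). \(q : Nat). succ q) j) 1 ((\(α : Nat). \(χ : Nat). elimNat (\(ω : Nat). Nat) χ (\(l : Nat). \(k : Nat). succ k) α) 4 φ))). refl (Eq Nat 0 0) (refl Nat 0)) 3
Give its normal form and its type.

normal form:
  \(φ : Eq (Pi (g : Nat). Nat) (\(ψ : Nat). 8) (\(u : Nat). 8)). refl (Eq Nat 0 0) (refl Nat 0)
type:
  Pi (φ : Eq (Pi (g : Nat). Nat) (\(ψ : Nat). 8) (\(u : Nat). 8)). Eq (Eq Nat 0 0) (refl Nat 0) (refl Nat 0)
observation: the first redex contracted is a beta-redex; the normal form is reached in 43 normal-order steps.


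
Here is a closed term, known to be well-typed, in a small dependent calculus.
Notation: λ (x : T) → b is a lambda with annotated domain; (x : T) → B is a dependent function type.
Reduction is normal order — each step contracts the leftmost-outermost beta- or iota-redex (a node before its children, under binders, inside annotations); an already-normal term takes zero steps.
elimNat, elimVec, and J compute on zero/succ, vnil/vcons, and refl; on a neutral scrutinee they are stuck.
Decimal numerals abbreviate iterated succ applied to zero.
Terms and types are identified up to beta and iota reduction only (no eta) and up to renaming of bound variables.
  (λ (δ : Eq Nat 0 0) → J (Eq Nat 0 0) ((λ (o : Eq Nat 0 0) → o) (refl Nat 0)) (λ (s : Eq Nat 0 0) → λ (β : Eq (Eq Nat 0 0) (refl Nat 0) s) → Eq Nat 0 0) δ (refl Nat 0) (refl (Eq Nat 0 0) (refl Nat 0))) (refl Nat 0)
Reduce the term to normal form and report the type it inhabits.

normal form:
  refl Nat 0
the term's type:
  Eq Nat 0 0


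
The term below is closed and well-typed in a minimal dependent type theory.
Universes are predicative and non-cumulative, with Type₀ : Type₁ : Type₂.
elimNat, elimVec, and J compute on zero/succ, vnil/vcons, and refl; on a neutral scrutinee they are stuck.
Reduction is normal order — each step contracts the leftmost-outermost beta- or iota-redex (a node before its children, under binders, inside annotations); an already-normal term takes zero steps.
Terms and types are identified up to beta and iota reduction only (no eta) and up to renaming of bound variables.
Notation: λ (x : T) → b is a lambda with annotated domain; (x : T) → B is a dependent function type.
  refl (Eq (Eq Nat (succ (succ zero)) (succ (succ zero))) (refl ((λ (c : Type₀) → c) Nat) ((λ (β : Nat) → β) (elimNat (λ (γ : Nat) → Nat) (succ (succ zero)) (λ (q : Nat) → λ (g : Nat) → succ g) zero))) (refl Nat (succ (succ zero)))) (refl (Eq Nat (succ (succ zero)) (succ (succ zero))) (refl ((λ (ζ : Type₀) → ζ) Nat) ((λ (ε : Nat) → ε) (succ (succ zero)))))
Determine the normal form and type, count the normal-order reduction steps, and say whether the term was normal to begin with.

normal form:
  refl (Eq (Eq Nat (succ (succ zero)) (succ (succ zero))) (refl Nat (succ (succ zero))) (refl Nat (succ (succ zero)))) (refl (Eq Nat (succ (succ zero)) (succ (succ zero))) (refl Nat (succ (succ zero))))
inferred type:
  Eq (Eq (Eq Nat (succ (succ zero)) (succ (succ zero))) (refl Nat (succ (succ zero))) (refl Nat (succ (succ zero)))) (refl (Eq Nat (succ (succ zero)) (succ (succ zero))) (refl Nat (succ (succ zero)))) (refl (Eq Nat (succ (succ zero)) (succ (succ zero))) (refl Nat (succ (succ zero))))
reduction steps (normal order): 5
term was already normal: no
first contracted redex: a beta-redex


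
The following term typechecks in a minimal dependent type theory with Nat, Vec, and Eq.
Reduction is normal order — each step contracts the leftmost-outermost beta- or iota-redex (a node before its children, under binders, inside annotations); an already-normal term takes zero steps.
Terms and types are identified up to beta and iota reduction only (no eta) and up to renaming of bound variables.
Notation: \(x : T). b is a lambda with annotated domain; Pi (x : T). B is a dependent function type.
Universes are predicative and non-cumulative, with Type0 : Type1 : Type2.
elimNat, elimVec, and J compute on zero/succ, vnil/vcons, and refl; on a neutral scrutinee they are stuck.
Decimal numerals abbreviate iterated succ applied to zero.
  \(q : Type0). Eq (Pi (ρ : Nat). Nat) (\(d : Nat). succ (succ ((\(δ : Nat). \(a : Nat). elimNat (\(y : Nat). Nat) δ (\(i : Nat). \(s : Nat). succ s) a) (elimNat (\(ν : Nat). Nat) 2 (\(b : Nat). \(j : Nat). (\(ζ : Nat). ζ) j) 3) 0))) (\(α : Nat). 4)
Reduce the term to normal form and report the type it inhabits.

resulting normal form:
  \(q : Type0). Eq (Pi (ρ : Nat). Nat) (\(d : Nat). 4) (\(δ : Nat). 4)
inferred type:
  Pi (q : Type0). Type0
observation: normalization takes exactly 16 steps under the normal-order strategy.


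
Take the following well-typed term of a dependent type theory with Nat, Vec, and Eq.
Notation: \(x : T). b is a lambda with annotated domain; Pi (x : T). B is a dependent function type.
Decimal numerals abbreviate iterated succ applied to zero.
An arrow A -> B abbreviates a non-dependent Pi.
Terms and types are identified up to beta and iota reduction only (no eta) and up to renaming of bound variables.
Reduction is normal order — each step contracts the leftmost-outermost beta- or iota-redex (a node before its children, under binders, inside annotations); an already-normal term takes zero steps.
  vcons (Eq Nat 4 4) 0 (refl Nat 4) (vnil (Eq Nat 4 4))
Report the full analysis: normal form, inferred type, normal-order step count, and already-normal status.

normal form:
  vcons (Eq Nat 4 4) 0 (refl Nat 4) (vnil (Eq Nat 4 4))
inferred type:
  Vec (Eq Nat 4 4) 1
normal-order step count: 0
already normal: yes


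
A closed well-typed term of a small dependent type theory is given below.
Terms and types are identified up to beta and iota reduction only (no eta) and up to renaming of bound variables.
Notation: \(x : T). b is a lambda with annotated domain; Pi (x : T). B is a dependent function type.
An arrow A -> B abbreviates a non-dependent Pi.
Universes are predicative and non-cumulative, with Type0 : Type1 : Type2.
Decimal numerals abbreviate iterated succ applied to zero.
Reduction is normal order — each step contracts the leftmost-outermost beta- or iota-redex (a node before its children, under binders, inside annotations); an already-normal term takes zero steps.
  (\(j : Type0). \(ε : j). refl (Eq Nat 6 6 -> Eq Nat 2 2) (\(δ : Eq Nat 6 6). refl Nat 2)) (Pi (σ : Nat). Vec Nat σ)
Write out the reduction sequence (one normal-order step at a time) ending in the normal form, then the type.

reduction (normal order):
  (\(j : Type0). \(ε : j). refl (Eq Nat 6 6 -> Eq Nat 2 2) (\(δ : Eq Nat 6 6). refl Nat 2)) (Pi (σ : Nat). Vec Nat σ)
  ~> \(j : Pi (ε : Nat). Vec Nat ε). refl (Eq Nat 6 6 -> Eq Nat 2 2) (\(δ : Eq Nat 6 6). refl Nat 2)
the term's type:
  (Pi (j : Nat). Vec Nat j) -> Eq (Eq Nat 6 6 -> Eq Nat 2 2) (\(ε : Eq Nat 6 6). refl Nat 2) (\(δ : Eq Nat 6 6). refl Nat 2)


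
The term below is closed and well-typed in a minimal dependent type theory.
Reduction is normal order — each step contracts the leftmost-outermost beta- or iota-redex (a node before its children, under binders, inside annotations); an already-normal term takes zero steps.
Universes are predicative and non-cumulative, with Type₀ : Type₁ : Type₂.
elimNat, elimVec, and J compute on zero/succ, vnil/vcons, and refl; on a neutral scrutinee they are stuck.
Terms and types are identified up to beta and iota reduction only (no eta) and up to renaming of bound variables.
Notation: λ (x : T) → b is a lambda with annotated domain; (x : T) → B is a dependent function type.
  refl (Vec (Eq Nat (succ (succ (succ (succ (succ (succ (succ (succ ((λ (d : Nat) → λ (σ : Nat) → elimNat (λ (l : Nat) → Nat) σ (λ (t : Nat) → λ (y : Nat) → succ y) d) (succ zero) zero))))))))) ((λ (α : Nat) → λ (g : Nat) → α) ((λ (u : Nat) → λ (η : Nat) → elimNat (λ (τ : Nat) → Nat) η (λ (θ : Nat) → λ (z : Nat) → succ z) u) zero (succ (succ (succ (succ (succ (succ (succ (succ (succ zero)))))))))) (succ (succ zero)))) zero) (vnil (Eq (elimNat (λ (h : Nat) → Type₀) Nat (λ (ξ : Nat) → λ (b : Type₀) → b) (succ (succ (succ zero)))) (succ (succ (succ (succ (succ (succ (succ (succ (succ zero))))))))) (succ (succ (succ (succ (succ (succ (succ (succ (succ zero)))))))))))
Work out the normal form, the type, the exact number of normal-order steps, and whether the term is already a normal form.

resulting normal form:
  refl (Vec (Eq Nat (succ (succ (succ (succ (succ (succ (succ (succ (succ zero))))))))) (succ (succ (succ (succ (succ (succ (succ (succ (succ zero)))))))))) zero) (vnil (Eq Nat (succ (succ (succ (succ (succ (succ (succ (succ (succ zero))))))))) (succ (succ (succ (succ (succ (succ (succ (succ (succ zero)))))))))))
inferred type:
  Eq (Vec (Eq Nat (succ (succ (succ (succ (succ (succ (succ (succ (succ zero))))))))) (succ (succ (succ (succ (succ (succ (succ (succ (succ zero)))))))))) zero) (vnil (Eq Nat (succ (succ (succ (succ (succ (succ (succ (succ (succ zero))))))))) (succ (succ (succ (succ (succ (succ (succ (succ (succ zero))))))))))) (vnil (Eq Nat (succ (succ (succ (succ (succ (succ (succ (succ (succ zero))))))))) (succ (succ (succ (succ (succ (succ (succ (succ (succ zero)))))))))))
reduction steps (normal order): 21
started in normal form: no
first redex: a beta-redex


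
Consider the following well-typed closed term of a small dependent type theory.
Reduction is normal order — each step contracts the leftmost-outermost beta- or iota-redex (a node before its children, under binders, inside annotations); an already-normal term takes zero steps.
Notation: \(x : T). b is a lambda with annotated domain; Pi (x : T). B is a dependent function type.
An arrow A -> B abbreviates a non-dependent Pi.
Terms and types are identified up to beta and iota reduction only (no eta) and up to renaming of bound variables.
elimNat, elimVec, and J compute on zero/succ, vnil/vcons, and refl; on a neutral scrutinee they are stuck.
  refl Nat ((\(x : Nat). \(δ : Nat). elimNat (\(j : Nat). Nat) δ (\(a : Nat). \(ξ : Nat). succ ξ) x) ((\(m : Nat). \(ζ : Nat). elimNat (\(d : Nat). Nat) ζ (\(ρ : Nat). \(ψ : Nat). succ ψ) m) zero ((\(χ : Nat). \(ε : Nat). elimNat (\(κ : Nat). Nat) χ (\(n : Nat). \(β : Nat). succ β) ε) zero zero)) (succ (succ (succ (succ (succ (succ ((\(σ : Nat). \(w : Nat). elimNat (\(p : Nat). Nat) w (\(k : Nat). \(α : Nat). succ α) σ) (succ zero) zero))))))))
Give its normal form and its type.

resulting normal form:
  refl Nat (succ (succ (succ (succ (succ (succ (succ zero)))))))
the term's type:
  Eq Nat (succ (succ (succ (succ (succ (succ (succ zero))))))) (succ (succ (succ (succ (succ (succ (succ zero)))))))
observation: 15 normal-order steps separate the term from its normal form.


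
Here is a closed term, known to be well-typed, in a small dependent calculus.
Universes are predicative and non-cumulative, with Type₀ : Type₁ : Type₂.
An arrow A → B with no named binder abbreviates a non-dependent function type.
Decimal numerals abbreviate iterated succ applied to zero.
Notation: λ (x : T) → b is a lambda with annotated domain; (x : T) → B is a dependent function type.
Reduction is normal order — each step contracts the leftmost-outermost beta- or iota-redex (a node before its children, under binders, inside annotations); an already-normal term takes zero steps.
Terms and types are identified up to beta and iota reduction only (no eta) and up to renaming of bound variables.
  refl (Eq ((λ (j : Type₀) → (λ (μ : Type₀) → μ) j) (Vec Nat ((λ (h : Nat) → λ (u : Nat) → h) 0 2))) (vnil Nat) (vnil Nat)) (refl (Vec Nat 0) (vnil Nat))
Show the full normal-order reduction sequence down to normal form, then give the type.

reduction (normal order):
  refl (Eq ((λ (j : Type₀) → (λ (μ : Type₀) → μ) j) (Vec Nat ((λ (h : Nat) → λ (u : Nat) → h) 0 2))) (vnil Nat) (vnil Nat)) (refl (Vec Nat 0) (vnil Nat))
  ~> refl (Eq ((λ (j : Type₀) → j) (Vec Nat ((λ (μ : Nat) → λ (h : Nat) → μ) 0 2))) (vnil Nat) (vnil Nat)) (refl (Vec Nat 0) (vnil Nat))
  ~> refl (Eq (Vec Nat ((λ (j : Nat) → λ (μ : Nat) → j) 0 2)) (vnil Nat) (vnil Nat)) (refl (Vec Nat 0) (vnil Nat))
  ~> refl (Eq (Vec Nat ((λ (j : Nat) → 0) 2)) (vnil Nat) (vnil Nat)) (refl (Vec Nat 0) (vnil Nat))
  ~> refl (Eq (Vec Nat 0) (vnil Nat) (vnil Nat)) (refl (Vec Nat 0) (vnil Nat))
inferred type:
  Eq (Eq (Vec Nat 0) (vnil Nat) (vnil Nat)) (refl (Vec Nat 0) (vnil Nat)) (refl (Vec Nat 0) (vnil Nat))


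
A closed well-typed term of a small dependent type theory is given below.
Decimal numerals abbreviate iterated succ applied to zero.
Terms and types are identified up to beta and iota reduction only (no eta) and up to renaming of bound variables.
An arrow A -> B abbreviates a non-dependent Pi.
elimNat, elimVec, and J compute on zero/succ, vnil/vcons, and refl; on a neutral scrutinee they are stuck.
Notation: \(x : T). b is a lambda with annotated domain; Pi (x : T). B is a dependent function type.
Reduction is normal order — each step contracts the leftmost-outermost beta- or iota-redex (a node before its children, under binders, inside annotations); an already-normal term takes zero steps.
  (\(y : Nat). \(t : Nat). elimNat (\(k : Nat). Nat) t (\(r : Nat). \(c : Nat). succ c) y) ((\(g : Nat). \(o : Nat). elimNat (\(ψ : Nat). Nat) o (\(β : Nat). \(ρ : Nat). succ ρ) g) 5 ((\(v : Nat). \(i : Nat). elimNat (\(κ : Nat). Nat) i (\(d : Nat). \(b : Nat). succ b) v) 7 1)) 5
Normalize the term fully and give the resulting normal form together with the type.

reduced normal form:
  18
inferred type:
  Nat


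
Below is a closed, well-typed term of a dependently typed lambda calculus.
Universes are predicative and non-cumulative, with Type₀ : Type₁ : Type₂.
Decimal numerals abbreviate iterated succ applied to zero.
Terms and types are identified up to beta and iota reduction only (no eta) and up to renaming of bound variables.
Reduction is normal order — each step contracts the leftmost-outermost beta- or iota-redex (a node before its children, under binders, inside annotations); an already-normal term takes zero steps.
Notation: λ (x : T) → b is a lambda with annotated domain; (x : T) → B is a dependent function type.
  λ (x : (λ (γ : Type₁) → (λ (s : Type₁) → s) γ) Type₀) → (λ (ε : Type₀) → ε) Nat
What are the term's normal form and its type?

normal form:
  λ (x : Type₀) → Nat
type:
  (x : Type₀) → Type₀
observation: 3 normal-order steps separate the term from its normal form.


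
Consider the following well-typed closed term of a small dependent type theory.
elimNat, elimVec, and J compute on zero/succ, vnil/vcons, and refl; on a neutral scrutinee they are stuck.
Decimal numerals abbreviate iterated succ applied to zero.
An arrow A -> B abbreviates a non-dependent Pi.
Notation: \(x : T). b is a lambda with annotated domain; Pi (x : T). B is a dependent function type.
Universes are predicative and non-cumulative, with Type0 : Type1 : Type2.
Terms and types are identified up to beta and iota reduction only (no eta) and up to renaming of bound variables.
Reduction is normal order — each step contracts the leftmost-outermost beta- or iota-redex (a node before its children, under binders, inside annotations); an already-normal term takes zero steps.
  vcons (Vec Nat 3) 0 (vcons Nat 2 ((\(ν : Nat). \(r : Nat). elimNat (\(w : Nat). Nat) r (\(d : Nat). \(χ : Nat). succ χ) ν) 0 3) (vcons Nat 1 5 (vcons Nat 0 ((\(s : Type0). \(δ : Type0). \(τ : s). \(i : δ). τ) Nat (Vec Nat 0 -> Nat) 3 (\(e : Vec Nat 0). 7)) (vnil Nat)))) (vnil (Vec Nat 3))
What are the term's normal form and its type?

resulting normal form:
  vcons (Vec Nat 3) 0 (vcons Nat 2 3 (vcons Nat 1 5 (vcons Nat 0 3 (vnil Nat)))) (vnil (Vec Nat 3))
type:
  Vec (Vec Nat 3) 1
observation: the term reaches its normal form after 7 normal-order steps.


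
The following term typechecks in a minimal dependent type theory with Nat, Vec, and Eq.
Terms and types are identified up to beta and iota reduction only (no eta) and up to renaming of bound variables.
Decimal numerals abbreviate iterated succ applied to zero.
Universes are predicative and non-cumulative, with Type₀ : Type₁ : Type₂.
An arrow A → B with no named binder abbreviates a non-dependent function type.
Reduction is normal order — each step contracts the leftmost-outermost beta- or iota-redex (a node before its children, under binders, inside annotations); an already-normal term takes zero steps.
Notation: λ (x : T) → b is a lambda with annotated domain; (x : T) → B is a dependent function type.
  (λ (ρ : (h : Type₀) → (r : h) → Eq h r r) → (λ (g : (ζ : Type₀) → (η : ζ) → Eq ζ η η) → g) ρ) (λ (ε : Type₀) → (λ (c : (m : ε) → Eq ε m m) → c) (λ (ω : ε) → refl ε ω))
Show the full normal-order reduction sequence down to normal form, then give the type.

normal-order reduction:
  (λ (ρ : (h : Type₀) → (r : h) → Eq h r r) → (λ (g : (ζ : Type₀) → (η : ζ) → Eq ζ η η) → g) ρ) (λ (ε : Type₀) → (λ (c : (m : ε) → Eq ε m m) → c) (λ (ω : ε) → refl ε ω))
  ~> (λ (ρ : (h : Type₀) → (r : h) → Eq h r r) → ρ) (λ (g : Type₀) → (λ (ζ : (η : g) → Eq g η η) → ζ) (λ (ε : g) → refl g ε))
  ~> λ (ρ : Type₀) → (λ (h : (r : ρ) → Eq ρ r r) → h) (λ (g : ρ) → refl ρ g)
  ~> λ (ρ : Type₀) → λ (h : ρ) → refl ρ h
type:
  (ρ : Type₀) → (h : ρ) → Eq ρ h h


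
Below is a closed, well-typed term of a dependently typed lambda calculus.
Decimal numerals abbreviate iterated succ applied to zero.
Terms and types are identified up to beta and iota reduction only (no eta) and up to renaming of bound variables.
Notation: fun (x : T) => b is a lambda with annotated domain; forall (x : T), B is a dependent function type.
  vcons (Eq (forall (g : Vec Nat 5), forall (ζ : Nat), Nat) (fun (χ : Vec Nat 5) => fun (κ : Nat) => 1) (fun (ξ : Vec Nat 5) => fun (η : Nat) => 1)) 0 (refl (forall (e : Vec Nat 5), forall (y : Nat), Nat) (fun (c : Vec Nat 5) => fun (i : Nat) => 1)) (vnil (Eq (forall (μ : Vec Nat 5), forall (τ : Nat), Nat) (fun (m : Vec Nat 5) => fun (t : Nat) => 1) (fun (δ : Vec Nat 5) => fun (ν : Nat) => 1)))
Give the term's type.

inferred type:
  Vec (Eq (forall (g : Vec Nat 5), forall (ζ : Nat), Nat) (fun (χ : Vec Nat 5) => fun (κ : Nat) => 1) (fun (ξ : Vec Nat 5) => fun (η : Nat) => 1)) 1
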